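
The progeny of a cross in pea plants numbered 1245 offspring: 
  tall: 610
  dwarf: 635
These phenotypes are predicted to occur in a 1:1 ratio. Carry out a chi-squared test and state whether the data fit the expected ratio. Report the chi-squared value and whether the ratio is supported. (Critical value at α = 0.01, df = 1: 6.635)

Under the 1:1 hypothesis (Σ ratio = 2, N = 1245):
  tall: 1245 × 1/2 = 622.5
  dwarf: 1245 × 1/2 = 622.5
χ² = Σ (O − E)² / E
  tall: (610 − 622.5)² / 622.5 = 0.2510
  dwarf: (635 − 622.5)² / 622.5 = 0.2510
χ² = 0.2510 + 0.2510 = 0.502
Degrees of freedom = 2 − 1 = 1; critical value at α = 0.01 is 6.635.
Since 0.502 < 6.635, we fail to reject the null hypothesis — the data are consistent with the 1:1 ratio.

0.502; consistent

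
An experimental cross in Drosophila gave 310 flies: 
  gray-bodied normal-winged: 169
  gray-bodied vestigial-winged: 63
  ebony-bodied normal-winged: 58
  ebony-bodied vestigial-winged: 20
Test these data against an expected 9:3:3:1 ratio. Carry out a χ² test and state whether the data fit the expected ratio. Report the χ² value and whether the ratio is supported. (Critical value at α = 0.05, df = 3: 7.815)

Total ratio parts = 16. Expected numbers out of 310:
  gray-bodied normal-winged: 310 × 9/16 = 174.375
  gray-bodied vestigial-winged: 310 × 3/16 = 58.125
  ebony-bodied normal-winged: 310 × 3/16 = 58.125
  ebony-bodied vestigial-winged: 310 × 1/16 = 19.375
χ² = Σ (O − E)² / E
  gray-bodied normal-winged: (169 − 174.375)² / 174.375 = 0.1657
  gray-bodied vestigial-winged: (63 − 58.125)² / 58.125 = 0.4089
  ebony-bodied normal-winged: (58 − 58.125)² / 58.125 = 0.0003
  ebony-bodied vestigial-winged: (20 − 19.375)² / 19.375 = 0.0202
χ² = 0.1657 + 0.4089 + 0.0003 + 0.0202 = 0.5951 ≈ 0.595
Degrees of freedom = 4 − 1 = 3; critical value at α = 0.05 is 7.815.
Since 0.595 < 7.815, we fail to reject the null hypothesis — the data are consistent with the 9:3:3:1 ratio.

0.595; consistent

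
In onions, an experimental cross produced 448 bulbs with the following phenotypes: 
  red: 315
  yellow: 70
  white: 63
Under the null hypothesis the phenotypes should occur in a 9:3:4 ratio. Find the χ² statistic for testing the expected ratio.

Under the 9:3:4 hypothesis (Σ ratio = 16, N = 448):
  red: 448 × 9/16 = 252
  yellow: 448 × 3/16 = 84
  white: 448 × 4/16 = 112
χ² = Σ (O − E)² / E
  red: (315 − 252)² / 252 = 15.7500
  yellow: (70 − 84)² / 84 = 2.3333
  white: (63 − 112)² / 112 = 21.4375
χ² = 15.7500 + 2.3333 + 21.4375 = 39.5208 ≈ 39.521

39.521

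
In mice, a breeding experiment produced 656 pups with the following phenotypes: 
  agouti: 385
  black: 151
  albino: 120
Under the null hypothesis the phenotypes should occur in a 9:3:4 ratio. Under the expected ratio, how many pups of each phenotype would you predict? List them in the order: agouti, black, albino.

369, 123, 164

Expected counts for N = 656 under a 9:3:4 ratio (total parts = 16):
  agouti: 656 × 9/16 = 369
  black: 656 × 3/16 = 123
  albino: 656 × 4/16 = 164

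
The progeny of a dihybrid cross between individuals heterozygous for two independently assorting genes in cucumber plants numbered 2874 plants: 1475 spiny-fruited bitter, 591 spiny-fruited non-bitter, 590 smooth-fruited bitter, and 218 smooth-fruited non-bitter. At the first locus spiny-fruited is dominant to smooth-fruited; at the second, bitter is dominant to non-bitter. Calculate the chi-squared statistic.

A dihybrid F₂ with independent assortment and complete dominance at both loci gives a 9:3:3:1 phenotypic ratio.
Under the 9:3:3:1 hypothesis (Σ ratio = 16, N = 2874):
  spiny-fruited bitter: 2874 × 9/16 = 1616.625
  spiny-fruited non-bitter: 2874 × 3/16 = 538.875
  smooth-fruited bitter: 2874 × 3/16 = 538.875
  smooth-fruited non-bitter: 2874 × 1/16 = 179.625
χ² = Σ (O − E)² / E
  spiny-fruited bitter: (1475 − 1616.625)² / 1616.625 = 12.4071
  spiny-fruited non-bitter: (591 − 538.875)² / 538.875 = 5.0420
  smooth-fruited bitter: (590 − 538.875)² / 538.875 = 4.8504
  smooth-fruited non-bitter: (218 − 179.625)² / 179.625 = 8.1984
χ² = 12.4071 + 5.0420 + 4.8504 + 8.1984 = 30.4979 ≈ 30.498

30.498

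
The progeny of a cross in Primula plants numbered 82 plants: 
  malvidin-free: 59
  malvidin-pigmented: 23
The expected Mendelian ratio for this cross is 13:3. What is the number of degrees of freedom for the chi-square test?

1

A goodness-of-fit test with 2 phenotype classes has df = 2 − 1 = 1.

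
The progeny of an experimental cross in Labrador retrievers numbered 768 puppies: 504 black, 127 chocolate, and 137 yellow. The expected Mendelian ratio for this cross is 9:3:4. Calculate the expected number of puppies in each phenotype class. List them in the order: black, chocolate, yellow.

The 9:3:4 ratio has 16 parts, so with N = 768 the expected counts are:
  black: 768 × 9/16 = 432
  chocolate: 768 × 3/16 = 144
  yellow: 768 × 4/16 = 192

432, 144, 192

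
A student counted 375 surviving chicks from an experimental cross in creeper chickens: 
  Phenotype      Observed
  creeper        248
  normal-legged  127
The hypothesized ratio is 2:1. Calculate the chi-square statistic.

Expected counts for N = 375 under a 2:1 ratio (total parts = 3):
  creeper: 375 × 2/3 = 250
  normal-legged: 375 × 1/3 = 125
χ² = Σ (O − E)² / E
  creeper: (248 − 250)² / 250 = 0.0160
  normal-legged: (127 − 125)² / 125 = 0.0320
χ² = 0.0160 + 0.0320 = 0.048

0.048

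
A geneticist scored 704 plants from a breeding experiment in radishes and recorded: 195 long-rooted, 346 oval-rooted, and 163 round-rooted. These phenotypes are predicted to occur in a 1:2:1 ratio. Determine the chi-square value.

3.114

The 1:2:1 ratio has 4 parts, so with N = 704 the expected counts are:
  long-rooted: 704 × 1/4 = 176
  oval-rooted: 704 × 2/4 = 352
  round-rooted: 704 × 1/4 = 176
χ² = Σ (O − E)² / E
  long-rooted: (195 − 176)² / 176 = 2.0511
  oval-rooted: (346 − 352)² / 352 = 0.1023
  round-rooted: (163 − 176)² / 176 = 0.9602
χ² = 2.0511 + 0.1023 + 0.9602 = 3.1136 ≈ 3.114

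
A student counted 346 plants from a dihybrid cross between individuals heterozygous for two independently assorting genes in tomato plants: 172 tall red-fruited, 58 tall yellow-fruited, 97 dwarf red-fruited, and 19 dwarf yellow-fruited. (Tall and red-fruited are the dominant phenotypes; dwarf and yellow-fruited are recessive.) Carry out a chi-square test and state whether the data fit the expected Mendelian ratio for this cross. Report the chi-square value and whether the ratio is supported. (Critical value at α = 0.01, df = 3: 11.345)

19.585; not consistent

A dihybrid F₂ with independent assortment and complete dominance at both loci gives a 9:3:3:1 phenotypic ratio.
Expected counts for N = 346 under a 9:3:3:1 ratio (total parts = 16):
  tall red-fruited: 346 × 9/16 = 194.625
  tall yellow-fruited: 346 × 3/16 = 64.875
  dwarf red-fruited: 346 × 3/16 = 64.875
  dwarf yellow-fruited: 346 × 1/16 = 21.625
χ² = Σ (O − E)² / E
  tall red-fruited: (172 − 194.625)² / 194.625 = 2.6301
  tall yellow-fruited: (58 − 64.875)² / 64.875 = 0.7286
  dwarf red-fruited: (97 − 64.875)² / 64.875 = 15.9078
  dwarf yellow-fruited: (19 − 21.625)² / 21.625 = 0.3186
χ² = 2.6301 + 0.7286 + 15.9078 + 0.3186 = 19.5851 ≈ 19.585
Degrees of freedom = 4 − 1 = 3; critical value at α = 0.01 is 11.345.
Since 19.585 > 11.345, we reject the null hypothesis — the data do not fit the 9:3:3:1 ratio.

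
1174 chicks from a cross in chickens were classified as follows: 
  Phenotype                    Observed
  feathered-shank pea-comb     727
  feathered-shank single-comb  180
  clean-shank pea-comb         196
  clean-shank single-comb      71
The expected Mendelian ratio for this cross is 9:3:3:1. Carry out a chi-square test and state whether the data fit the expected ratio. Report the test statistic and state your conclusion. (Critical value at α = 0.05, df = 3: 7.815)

The 9:3:3:1 ratio has 16 parts, so with N = 1174 the expected counts are:
  feathered-shank pea-comb: 1174 × 9/16 = 660.375
  feathered-shank single-comb: 1174 × 3/16 = 220.125
  clean-shank pea-comb: 1174 × 3/16 = 220.125
  clean-shank single-comb: 1174 × 1/16 = 73.375
χ² = Σ (O − E)² / E
  feathered-shank pea-comb: (727 − 660.375)² / 660.375 = 6.7218
  feathered-shank single-comb: (180 − 220.125)² / 220.125 = 7.3141
  clean-shank pea-comb: (196 − 220.125)² / 220.125 = 2.6440
  clean-shank single-comb: (71 − 73.375)² / 73.375 = 0.0769
χ² = 6.7218 + 7.3141 + 2.6440 + 0.0769 = 16.7568 ≈ 16.757
Degrees of freedom = 4 − 1 = 3; critical value at α = 0.05 is 7.815.
Since 16.757 > 7.815, we reject the null hypothesis — the data do not fit the 9:3:3:1 ratio.

16.757; not consistent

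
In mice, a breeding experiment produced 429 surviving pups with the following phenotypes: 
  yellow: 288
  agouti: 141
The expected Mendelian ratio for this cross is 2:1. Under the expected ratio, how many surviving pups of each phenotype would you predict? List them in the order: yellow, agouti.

286, 143

Under the 2:1 hypothesis (Σ ratio = 3, N = 429):
  yellow: 429 × 2/3 = 286
  agouti: 429 × 1/3 = 143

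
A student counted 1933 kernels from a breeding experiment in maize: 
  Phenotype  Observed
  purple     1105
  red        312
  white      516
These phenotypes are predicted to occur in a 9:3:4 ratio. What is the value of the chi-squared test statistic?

9.526

Total ratio parts = 16. Expected numbers out of 1933:
  purple: 1933 × 9/16 = 1087.3125
  red: 1933 × 3/16 = 362.4375
  white: 1933 × 4/16 = 483.25
χ² = Σ (O − E)² / E
  purple: (1105 − 1087.3125)² / 1087.3125 = 0.2877
  red: (312 − 362.4375)² / 362.4375 = 7.0190
  white: (516 − 483.25)² / 483.25 = 2.2195
χ² = 0.2877 + 7.0190 + 2.2195 = 9.5262 ≈ 9.526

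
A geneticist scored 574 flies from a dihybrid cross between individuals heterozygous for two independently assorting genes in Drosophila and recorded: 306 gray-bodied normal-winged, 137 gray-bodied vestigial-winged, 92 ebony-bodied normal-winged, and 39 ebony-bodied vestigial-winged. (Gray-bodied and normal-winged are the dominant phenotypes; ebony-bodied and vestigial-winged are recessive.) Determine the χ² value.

11.440

A dihybrid F₂ with independent assortment and complete dominance at both loci gives a 9:3:3:1 phenotypic ratio.
The 9:3:3:1 ratio has 16 parts, so with N = 574 the expected counts are:
  gray-bodied normal-winged: 574 × 9/16 = 322.875
  gray-bodied vestigial-winged: 574 × 3/16 = 107.625
  ebony-bodied normal-winged: 574 × 3/16 = 107.625
  ebony-bodied vestigial-winged: 574 × 1/16 = 35.875
χ² = Σ (O − E)² / E
  gray-bodied normal-winged: (306 − 322.875)² / 322.875 = 0.8820
  gray-bodied vestigial-winged: (137 − 107.625)² / 107.625 = 8.0176
  ebony-bodied normal-winged: (92 − 107.625)² / 107.625 = 2.2684
  ebony-bodied vestigial-winged: (39 − 35.875)² / 35.875 = 0.2722
χ² = 0.8820 + 8.0176 + 2.2684 + 0.2722 = 11.4402 ≈ 11.440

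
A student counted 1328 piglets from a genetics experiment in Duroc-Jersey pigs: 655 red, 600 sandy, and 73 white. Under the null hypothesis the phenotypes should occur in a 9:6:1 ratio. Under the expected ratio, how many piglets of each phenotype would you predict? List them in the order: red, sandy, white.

747, 498, 83

Total ratio parts = 16. Expected numbers out of 1328:
  red: 1328 × 9/16 = 747
  sandy: 1328 × 6/16 = 498
  white: 1328 × 1/16 = 83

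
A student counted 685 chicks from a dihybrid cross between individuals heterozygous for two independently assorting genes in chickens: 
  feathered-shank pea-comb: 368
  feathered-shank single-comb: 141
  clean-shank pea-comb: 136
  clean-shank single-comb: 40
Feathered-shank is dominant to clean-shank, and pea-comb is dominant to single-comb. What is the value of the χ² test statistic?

2.637

A dihybrid F₂ with independent assortment and complete dominance at both loci gives a 9:3:3:1 phenotypic ratio.
Total ratio parts = 16. Expected numbers out of 685:
  feathered-shank pea-comb: 685 × 9/16 = 385.3125
  feathered-shank single-comb: 685 × 3/16 = 128.4375
  clean-shank pea-comb: 685 × 3/16 = 128.4375
  clean-shank single-comb: 685 × 1/16 = 42.8125
χ² = Σ (O − E)² / E
  feathered-shank pea-comb: (368 − 385.3125)² / 385.3125 = 0.7779
  feathered-shank single-comb: (141 − 128.4375)² / 128.4375 = 1.2287
  clean-shank pea-comb: (136 − 128.4375)² / 128.4375 = 0.4453
  clean-shank single-comb: (40 − 42.8125)² / 42.8125 = 0.1848
χ² = 0.7779 + 1.2287 + 0.4453 + 0.1848 = 2.6367 ≈ 2.637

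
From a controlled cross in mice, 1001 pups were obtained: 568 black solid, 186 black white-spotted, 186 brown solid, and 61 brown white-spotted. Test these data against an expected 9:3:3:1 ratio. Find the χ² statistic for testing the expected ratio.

Under the 9:3:3:1 hypothesis (Σ ratio = 16, N = 1001):
  black solid: 1001 × 9/16 = 563.0625
  black white-spotted: 1001 × 3/16 = 187.6875
  brown solid: 1001 × 3/16 = 187.6875
  brown white-spotted: 1001 × 1/16 = 62.5625
χ² = Σ (O − E)² / E
  black solid: (568 − 563.0625)² / 563.0625 = 0.0433
  black white-spotted: (186 − 187.6875)² / 187.6875 = 0.0152
  brown solid: (186 − 187.6875)² / 187.6875 = 0.0152
  brown white-spotted: (61 − 62.5625)² / 62.5625 = 0.0390
χ² = 0.0433 + 0.0152 + 0.0152 + 0.0390 = 0.1127 ≈ 0.113

0.113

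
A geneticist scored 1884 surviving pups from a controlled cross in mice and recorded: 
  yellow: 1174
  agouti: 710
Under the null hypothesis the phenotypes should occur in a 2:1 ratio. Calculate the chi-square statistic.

Total ratio parts = 3. Expected numbers out of 1884:
  yellow: 1884 × 2/3 = 1256
  agouti: 1884 × 1/3 = 628
χ² = Σ (O − E)² / E
  yellow: (1174 − 1256)² / 1256 = 5.3535
  agouti: (710 − 628)² / 628 = 10.7070
χ² = 5.3535 + 10.7070 = 16.0605 ≈ 16.061

16.061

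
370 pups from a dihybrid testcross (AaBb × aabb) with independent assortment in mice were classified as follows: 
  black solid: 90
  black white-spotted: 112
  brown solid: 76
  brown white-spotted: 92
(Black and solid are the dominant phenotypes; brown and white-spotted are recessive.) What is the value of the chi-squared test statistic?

A dihybrid testcross with independent assortment gives a 1:1:1:1 ratio.
Total ratio parts = 4. Expected numbers out of 370:
  black solid: 370 × 1/4 = 92.5
  black white-spotted: 370 × 1/4 = 92.5
  brown solid: 370 × 1/4 = 92.5
  brown white-spotted: 370 × 1/4 = 92.5
χ² = Σ (O − E)² / E
  black solid: (90 − 92.5)² / 92.5 = 0.0676
  black white-spotted: (112 − 92.5)² / 92.5 = 4.1108
  brown solid: (76 − 92.5)² / 92.5 = 2.9432
  brown white-spotted: (92 − 92.5)² / 92.5 = 0.0027
χ² = 0.0676 + 4.1108 + 2.9432 + 0.0027 = 7.1243 ≈ 7.124

7.124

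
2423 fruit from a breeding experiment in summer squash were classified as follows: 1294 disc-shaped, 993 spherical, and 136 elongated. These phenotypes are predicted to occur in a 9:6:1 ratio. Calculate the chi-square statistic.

12.896

The 9:6:1 ratio has 16 parts, so with N = 2423 the expected counts are:
  disc-shaped: 2423 × 9/16 = 1362.9375
  spherical: 2423 × 6/16 = 908.625
  elongated: 2423 × 1/16 = 151.4375
χ² = Σ (O − E)² / E
  disc-shaped: (1294 − 1362.9375)² / 1362.9375 = 3.4869
  spherical: (993 − 908.625)² / 908.625 = 7.8351
  elongated: (136 − 151.4375)² / 151.4375 = 1.5737
χ² = 3.4869 + 7.8351 + 1.5737 = 12.8957 ≈ 12.896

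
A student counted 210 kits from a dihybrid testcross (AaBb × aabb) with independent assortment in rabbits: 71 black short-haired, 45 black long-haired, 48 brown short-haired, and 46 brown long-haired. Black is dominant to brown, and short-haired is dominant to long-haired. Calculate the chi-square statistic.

A dihybrid testcross with independent assortment gives a 1:1:1:1 ratio.
The 1:1:1:1 ratio has 4 parts, so with N = 210 the expected counts are:
  black short-haired: 210 × 1/4 = 52.5
  black long-haired: 210 × 1/4 = 52.5
  brown short-haired: 210 × 1/4 = 52.5
  brown long-haired: 210 × 1/4 = 52.5
χ² = Σ (O − E)² / E
  black short-haired: (71 − 52.5)² / 52.5 = 6.5190
  black long-haired: (45 − 52.5)² / 52.5 = 1.0714
  brown short-haired: (48 − 52.5)² / 52.5 = 0.3857
  brown long-haired: (46 − 52.5)² / 52.5 = 0.8048
χ² = 6.5190 + 1.0714 + 0.3857 + 0.8048 = 8.7809 ≈ 8.781

8.781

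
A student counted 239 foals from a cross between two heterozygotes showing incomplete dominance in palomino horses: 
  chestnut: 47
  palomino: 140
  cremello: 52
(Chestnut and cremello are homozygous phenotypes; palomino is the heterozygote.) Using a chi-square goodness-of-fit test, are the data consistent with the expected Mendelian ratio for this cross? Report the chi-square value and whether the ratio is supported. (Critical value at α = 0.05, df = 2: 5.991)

With incomplete dominance, a heterozygote × heterozygote cross gives a 1:2:1 phenotypic ratio.
The 1:2:1 ratio has 4 parts, so with N = 239 the expected counts are:
  chestnut: 239 × 1/4 = 59.75
  palomino: 239 × 2/4 = 119.5
  cremello: 239 × 1/4 = 59.75
χ² = Σ (O − E)² / E
  chestnut: (47 − 59.75)² / 59.75 = 2.7207
  palomino: (140 − 119.5)² / 119.5 = 3.5167
  cremello: (52 − 59.75)² / 59.75 = 1.0052
χ² = 2.7207 + 3.5167 + 1.0052 = 7.2426 ≈ 7.243
Degrees of freedom = 3 − 1 = 2; critical value at α = 0.05 is 5.991.
Since 7.243 > 5.991, we reject the null hypothesis — the data do not fit the 1:2:1 ratio.

7.243; not consistent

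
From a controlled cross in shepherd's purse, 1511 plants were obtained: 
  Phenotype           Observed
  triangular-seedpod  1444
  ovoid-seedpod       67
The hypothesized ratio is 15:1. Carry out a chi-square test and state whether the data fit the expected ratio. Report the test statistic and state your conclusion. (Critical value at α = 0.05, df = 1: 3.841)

Under the 15:1 hypothesis (Σ ratio = 16, N = 1511):
  triangular-seedpod: 1511 × 15/16 = 1416.5625
  ovoid-seedpod: 1511 × 1/16 = 94.4375
χ² = Σ (O − E)² / E
  triangular-seedpod: (1444 − 1416.5625)² / 1416.5625 = 0.5314
  ovoid-seedpod: (67 − 94.4375)² / 94.4375 = 7.9716
χ² = 0.5314 + 7.9716 = 8.503
Degrees of freedom = 2 − 1 = 1; critical value at α = 0.05 is 3.841.
Since 8.503 > 3.841, we reject the null hypothesis — the data do not fit the 15:1 ratio.

8.503; not consistent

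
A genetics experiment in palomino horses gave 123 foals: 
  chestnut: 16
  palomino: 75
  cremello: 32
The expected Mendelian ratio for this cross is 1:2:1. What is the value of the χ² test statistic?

The 1:2:1 ratio has 4 parts, so with N = 123 the expected counts are:
  chestnut: 123 × 1/4 = 30.75
  palomino: 123 × 2/4 = 61.5
  cremello: 123 × 1/4 = 30.75
χ² = Σ (O − E)² / E
  chestnut: (16 − 30.75)² / 30.75 = 7.0752
  palomino: (75 − 61.5)² / 61.5 = 2.9634
  cremello: (32 − 30.75)² / 30.75 = 0.0508
χ² = 7.0752 + 2.9634 + 0.0508 = 10.0894 ≈ 10.089

10.089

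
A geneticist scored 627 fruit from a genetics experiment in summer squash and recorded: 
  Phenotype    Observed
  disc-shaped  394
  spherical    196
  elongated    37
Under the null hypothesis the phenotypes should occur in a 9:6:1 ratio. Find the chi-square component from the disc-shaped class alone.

4.839

Under the 9:6:1 hypothesis (Σ ratio = 16, N = 627):
  disc-shaped: 627 × 9/16 = 352.6875
  spherical: 627 × 6/16 = 235.125
  elongated: 627 × 1/16 = 39.1875
Contribution of disc-shaped: (394 − 352.6875)² / 352.6875 = 4.8392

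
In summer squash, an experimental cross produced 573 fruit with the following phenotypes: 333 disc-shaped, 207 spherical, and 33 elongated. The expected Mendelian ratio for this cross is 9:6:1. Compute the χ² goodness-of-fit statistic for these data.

0.864

Expected counts for N = 573 under a 9:6:1 ratio (total parts = 16):
  disc-shaped: 573 × 9/16 = 322.3125
  spherical: 573 × 6/16 = 214.875
  elongated: 573 × 1/16 = 35.8125
χ² = Σ (O − E)² / E
  disc-shaped: (333 − 322.3125)² / 322.3125 = 0.3544
  spherical: (207 − 214.875)² / 214.875 = 0.2886
  elongated: (33 − 35.8125)² / 35.8125 = 0.2209
χ² = 0.3544 + 0.2886 + 0.2209 = 0.8639 ≈ 0.864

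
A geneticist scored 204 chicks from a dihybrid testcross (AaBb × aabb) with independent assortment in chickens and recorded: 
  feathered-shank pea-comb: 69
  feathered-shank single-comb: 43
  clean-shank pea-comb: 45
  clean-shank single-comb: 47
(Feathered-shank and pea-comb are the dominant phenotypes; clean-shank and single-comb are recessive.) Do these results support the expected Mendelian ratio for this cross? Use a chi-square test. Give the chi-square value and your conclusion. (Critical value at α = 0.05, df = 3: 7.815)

8.627; not consistent

A dihybrid testcross with independent assortment gives a 1:1:1:1 ratio.
The 1:1:1:1 ratio has 4 parts, so with N = 204 the expected counts are:
  feathered-shank pea-comb: 204 × 1/4 = 51
  feathered-shank single-comb: 204 × 1/4 = 51
  clean-shank pea-comb: 204 × 1/4 = 51
  clean-shank single-comb: 204 × 1/4 = 51
χ² = Σ (O − E)² / E
  feathered-shank pea-comb: (69 − 51)² / 51 = 6.3529
  feathered-shank single-comb: (43 − 51)² / 51 = 1.2549
  clean-shank pea-comb: (45 − 51)² / 51 = 0.7059
  clean-shank single-comb: (47 − 51)² / 51 = 0.3137
χ² = 6.3529 + 1.2549 + 0.7059 + 0.3137 = 8.6274 ≈ 8.627
Degrees of freedom = 4 − 1 = 3; critical value at α = 0.05 is 7.815.
Since 8.627 > 7.815, we reject the null hypothesis — the data do not fit the 1:1:1:1 ratio.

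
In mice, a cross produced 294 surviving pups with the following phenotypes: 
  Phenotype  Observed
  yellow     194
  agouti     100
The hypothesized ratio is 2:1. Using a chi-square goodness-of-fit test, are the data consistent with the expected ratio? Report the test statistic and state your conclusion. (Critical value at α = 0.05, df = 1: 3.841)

Total ratio parts = 3. Expected numbers out of 294:
  yellow: 294 × 2/3 = 196
  agouti: 294 × 1/3 = 98
χ² = Σ (O − E)² / E
  yellow: (194 − 196)² / 196 = 0.0204
  agouti: (100 − 98)² / 98 = 0.0408
χ² = 0.0204 + 0.0408 = 0.0612 ≈ 0.061
Degrees of freedom = 2 − 1 = 1; critical value at α = 0.05 is 3.841.
Since 0.061 < 3.841, we fail to reject the null hypothesis — the data are consistent with the 2:1 ratio.

0.061; consistent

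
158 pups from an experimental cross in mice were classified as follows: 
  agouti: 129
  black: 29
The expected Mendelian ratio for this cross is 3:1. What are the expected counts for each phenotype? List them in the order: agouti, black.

118.5, 39.5

Under the 3:1 hypothesis (Σ ratio = 4, N = 158):
  agouti: 158 × 3/4 = 118.5
  black: 158 × 1/4 = 39.5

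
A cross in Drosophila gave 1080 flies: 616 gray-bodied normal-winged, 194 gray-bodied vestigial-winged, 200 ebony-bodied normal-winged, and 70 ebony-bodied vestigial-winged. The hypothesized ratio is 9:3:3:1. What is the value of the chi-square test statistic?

0.599

Total ratio parts = 16. Expected numbers out of 1080:
  gray-bodied normal-winged: 1080 × 9/16 = 607.5
  gray-bodied vestigial-winged: 1080 × 3/16 = 202.5
  ebony-bodied normal-winged: 1080 × 3/16 = 202.5
  ebony-bodied vestigial-winged: 1080 × 1/16 = 67.5
χ² = Σ (O − E)² / E
  gray-bodied normal-winged: (616 − 607.5)² / 607.5 = 0.1189
  gray-bodied vestigial-winged: (194 − 202.5)² / 202.5 = 0.3568
  ebony-bodied normal-winged: (200 − 202.5)² / 202.5 = 0.0309
  ebony-bodied vestigial-winged: (70 − 67.5)² / 67.5 = 0.0926
χ² = 0.1189 + 0.3568 + 0.0309 + 0.0926 = 0.5992 ≈ 0.599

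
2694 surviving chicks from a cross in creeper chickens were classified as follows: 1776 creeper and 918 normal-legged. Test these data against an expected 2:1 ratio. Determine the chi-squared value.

0.668

The 2:1 ratio has 3 parts, so with N = 2694 the expected counts are:
  creeper: 2694 × 2/3 = 1796
  normal-legged: 2694 × 1/3 = 898
χ² = Σ (O − E)² / E
  creeper: (1776 − 1796)² / 1796 = 0.2227
  normal-legged: (918 − 898)² / 898 = 0.4454
χ² = 0.2227 + 0.4454 = 0.6681 ≈ 0.668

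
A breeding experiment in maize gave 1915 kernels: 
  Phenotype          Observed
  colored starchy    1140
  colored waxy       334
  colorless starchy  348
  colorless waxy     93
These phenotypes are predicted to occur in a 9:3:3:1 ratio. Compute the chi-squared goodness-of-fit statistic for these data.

Under the 9:3:3:1 hypothesis (Σ ratio = 16, N = 1915):
  colored starchy: 1915 × 9/16 = 1077.1875
  colored waxy: 1915 × 3/16 = 359.0625
  colorless starchy: 1915 × 3/16 = 359.0625
  colorless waxy: 1915 × 1/16 = 119.6875
χ² = Σ (O − E)² / E
  colored starchy: (1140 − 1077.1875)² / 1077.1875 = 3.6627
  colored waxy: (334 − 359.0625)² / 359.0625 = 1.7494
  colorless starchy: (348 − 359.0625)² / 359.0625 = 0.3408
  colorless waxy: (93 − 119.6875)² / 119.6875 = 5.9507
χ² = 3.6627 + 1.7494 + 0.3408 + 5.9507 = 11.7036 ≈ 11.704

11.704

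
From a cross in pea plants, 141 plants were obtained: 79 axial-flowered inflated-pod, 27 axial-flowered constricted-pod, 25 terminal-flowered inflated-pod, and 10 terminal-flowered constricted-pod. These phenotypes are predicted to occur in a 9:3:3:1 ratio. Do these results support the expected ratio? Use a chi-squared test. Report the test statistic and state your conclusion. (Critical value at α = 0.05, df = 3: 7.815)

Total ratio parts = 16. Expected numbers out of 141:
  axial-flowered inflated-pod: 141 × 9/16 = 79.3125
  axial-flowered constricted-pod: 141 × 3/16 = 26.4375
  terminal-flowered inflated-pod: 141 × 3/16 = 26.4375
  terminal-flowered constricted-pod: 141 × 1/16 = 8.8125
χ² = Σ (O − E)² / E
  axial-flowered inflated-pod: (79 − 79.3125)² / 79.3125 = 0.0012
  axial-flowered constricted-pod: (27 − 26.4375)² / 26.4375 = 0.0120
  terminal-flowered inflated-pod: (25 − 26.4375)² / 26.4375 = 0.0782
  terminal-flowered constricted-pod: (10 − 8.8125)² / 8.8125 = 0.1600
χ² = 0.0012 + 0.0120 + 0.0782 + 0.1600 = 0.2514 ≈ 0.251
Degrees of freedom = 4 − 1 = 3; critical value at α = 0.05 is 7.815.
Since 0.251 < 7.815, we fail to reject the null hypothesis — the data are consistent with the 9:3:3:1 ratio.

0.251; consistent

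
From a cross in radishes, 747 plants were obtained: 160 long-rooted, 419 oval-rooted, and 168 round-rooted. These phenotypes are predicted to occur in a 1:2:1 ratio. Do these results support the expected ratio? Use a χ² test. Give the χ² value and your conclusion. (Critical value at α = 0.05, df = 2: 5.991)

Expected counts for N = 747 under a 1:2:1 ratio (total parts = 4):
  long-rooted: 747 × 1/4 = 186.75
  oval-rooted: 747 × 2/4 = 373.5
  round-rooted: 747 × 1/4 = 186.75
χ² = Σ (O − E)² / E
  long-rooted: (160 − 186.75)² / 186.75 = 3.8317
  oval-rooted: (419 − 373.5)² / 373.5 = 5.5428
  round-rooted: (168 − 186.75)² / 186.75 = 1.8825
χ² = 3.8317 + 5.5428 + 1.8825 = 11.257
Degrees of freedom = 3 − 1 = 2; critical value at α = 0.05 is 5.991.
Since 11.257 > 5.991, we reject the null hypothesis — the data do not fit the 1:2:1 ratio.

11.257; not consistent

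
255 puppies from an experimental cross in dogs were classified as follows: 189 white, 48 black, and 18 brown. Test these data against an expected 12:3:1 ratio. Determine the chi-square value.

Expected counts for N = 255 under a 12:3:1 ratio (total parts = 16):
  white: 255 × 12/16 = 191.25
  black: 255 × 3/16 = 47.8125
  brown: 255 × 1/16 = 15.9375
χ² = Σ (O − E)² / E
  white: (189 − 191.25)² / 191.25 = 0.0265
  black: (48 − 47.8125)² / 47.8125 = 0.0007
  brown: (18 − 15.9375)² / 15.9375 = 0.2669
χ² = 0.0265 + 0.0007 + 0.2669 = 0.2941 ≈ 0.294

0.294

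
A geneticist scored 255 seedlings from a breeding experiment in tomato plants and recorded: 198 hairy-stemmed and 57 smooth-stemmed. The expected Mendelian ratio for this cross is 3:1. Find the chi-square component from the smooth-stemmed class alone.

Expected counts for N = 255 under a 3:1 ratio (total parts = 4):
  hairy-stemmed: 255 × 3/4 = 191.25
  smooth-stemmed: 255 × 1/4 = 63.75
Contribution of smooth-stemmed: (57 − 63.75)² / 63.75 = 0.7147

0.715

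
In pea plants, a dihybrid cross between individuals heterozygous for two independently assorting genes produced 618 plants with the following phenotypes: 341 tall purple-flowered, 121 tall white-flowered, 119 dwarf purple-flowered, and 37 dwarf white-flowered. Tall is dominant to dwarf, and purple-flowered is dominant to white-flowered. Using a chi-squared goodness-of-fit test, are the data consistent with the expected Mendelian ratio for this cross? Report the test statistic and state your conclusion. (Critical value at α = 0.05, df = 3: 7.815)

0.506; consistent

A dihybrid F₂ with independent assortment and complete dominance at both loci gives a 9:3:3:1 phenotypic ratio.
Total ratio parts = 16. Expected numbers out of 618:
  tall purple-flowered: 618 × 9/16 = 347.625
  tall white-flowered: 618 × 3/16 = 115.875
  dwarf purple-flowered: 618 × 3/16 = 115.875
  dwarf white-flowered: 618 × 1/16 = 38.625
χ² = Σ (O − E)² / E
  tall purple-flowered: (341 − 347.625)² / 347.625 = 0.1263
  tall white-flowered: (121 − 115.875)² / 115.875 = 0.2267
  dwarf purple-flowered: (119 − 115.875)² / 115.875 = 0.0843
  dwarf white-flowered: (37 − 38.625)² / 38.625 = 0.0684
χ² = 0.1263 + 0.2267 + 0.0843 + 0.0684 = 0.5057 ≈ 0.506
Degrees of freedom = 4 − 1 = 3; critical value at α = 0.05 is 7.815.
Since 0.506 < 7.815, we fail to reject the null hypothesis — the data are consistent with the 9:3:3:1 ratio.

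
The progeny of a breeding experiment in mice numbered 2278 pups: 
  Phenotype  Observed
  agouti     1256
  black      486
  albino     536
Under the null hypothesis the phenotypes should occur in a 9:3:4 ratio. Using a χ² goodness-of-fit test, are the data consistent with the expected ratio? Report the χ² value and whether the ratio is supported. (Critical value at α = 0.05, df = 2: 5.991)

Total ratio parts = 16. Expected numbers out of 2278:
  agouti: 2278 × 9/16 = 1281.375
  black: 2278 × 3/16 = 427.125
  albino: 2278 × 4/16 = 569.5
χ² = Σ (O − E)² / E
  agouti: (1256 − 1281.375)² / 1281.375 = 0.5025
  black: (486 − 427.125)² / 427.125 = 8.1153
  albino: (536 − 569.5)² / 569.5 = 1.9706
χ² = 0.5025 + 8.1153 + 1.9706 = 10.5884 ≈ 10.588
Degrees of freedom = 3 − 1 = 2; critical value at α = 0.05 is 5.991.
Since 10.588 > 5.991, we reject the null hypothesis — the data do not fit the 9:3:4 ratio.

10.588; not consistent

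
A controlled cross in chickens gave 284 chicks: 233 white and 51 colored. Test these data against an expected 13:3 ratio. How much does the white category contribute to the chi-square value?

0.022

Expected counts for N = 284 under a 13:3 ratio (total parts = 16):
  white: 284 × 13/16 = 230.75
  colored: 284 × 3/16 = 53.25
Contribution of white: (233 − 230.75)² / 230.75 = 0.0219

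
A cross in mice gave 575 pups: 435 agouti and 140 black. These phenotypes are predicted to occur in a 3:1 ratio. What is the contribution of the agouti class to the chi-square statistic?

Total ratio parts = 4. Expected numbers out of 575:
  agouti: 575 × 3/4 = 431.25
  black: 575 × 1/4 = 143.75
Contribution of agouti: (435 − 431.25)² / 431.25 = 0.0326

0.033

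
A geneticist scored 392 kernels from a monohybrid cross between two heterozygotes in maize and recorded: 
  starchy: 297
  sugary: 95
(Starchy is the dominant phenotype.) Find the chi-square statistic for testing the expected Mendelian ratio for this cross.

For a monohybrid cross between heterozygotes with complete dominance, the expected phenotypic ratio is 3:1.
The 3:1 ratio has 4 parts, so with N = 392 the expected counts are:
  starchy: 392 × 3/4 = 294
  sugary: 392 × 1/4 = 98
χ² = Σ (O − E)² / E
  starchy: (297 − 294)² / 294 = 0.0306
  sugary: (95 − 98)² / 98 = 0.0918
χ² = 0.0306 + 0.0918 = 0.1224 ≈ 0.122

0.122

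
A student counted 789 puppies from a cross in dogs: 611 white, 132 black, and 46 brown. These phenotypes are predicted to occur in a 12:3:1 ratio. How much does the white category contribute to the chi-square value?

Expected counts for N = 789 under a 12:3:1 ratio (total parts = 16):
  white: 789 × 12/16 = 591.75
  black: 789 × 3/16 = 147.9375
  brown: 789 × 1/16 = 49.3125
Contribution of white: (611 − 591.75)² / 591.75 = 0.6262

0.626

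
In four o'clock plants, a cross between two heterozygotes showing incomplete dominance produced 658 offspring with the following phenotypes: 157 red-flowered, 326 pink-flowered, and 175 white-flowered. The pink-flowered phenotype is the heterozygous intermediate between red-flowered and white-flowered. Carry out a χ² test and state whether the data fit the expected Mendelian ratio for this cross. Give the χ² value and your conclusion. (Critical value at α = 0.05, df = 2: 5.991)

1.040; consistent

With incomplete dominance, a heterozygote × heterozygote cross gives a 1:2:1 phenotypic ratio.
Total ratio parts = 4. Expected numbers out of 658:
  red-flowered: 658 × 1/4 = 164.5
  pink-flowered: 658 × 2/4 = 329
  white-flowered: 658 × 1/4 = 164.5
χ² = Σ (O − E)² / E
  red-flowered: (157 − 164.5)² / 164.5 = 0.3419
  pink-flowered: (326 − 329)² / 329 = 0.0274
  white-flowered: (175 − 164.5)² / 164.5 = 0.6702
χ² = 0.3419 + 0.0274 + 0.6702 = 1.0395 ≈ 1.040
Degrees of freedom = 3 − 1 = 2; critical value at α = 0.05 is 5.991.
Since 1.040 < 5.991, we fail to reject the null hypothesis — the data are consistent with the 1:2:1 ratio.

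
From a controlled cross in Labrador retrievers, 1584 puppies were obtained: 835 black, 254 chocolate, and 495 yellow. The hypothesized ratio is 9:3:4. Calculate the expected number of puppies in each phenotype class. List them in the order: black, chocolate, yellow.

The 9:3:4 ratio has 16 parts, so with N = 1584 the expected counts are:
  black: 1584 × 9/16 = 891
  chocolate: 1584 × 3/16 = 297
  yellow: 1584 × 4/16 = 396

891, 297, 396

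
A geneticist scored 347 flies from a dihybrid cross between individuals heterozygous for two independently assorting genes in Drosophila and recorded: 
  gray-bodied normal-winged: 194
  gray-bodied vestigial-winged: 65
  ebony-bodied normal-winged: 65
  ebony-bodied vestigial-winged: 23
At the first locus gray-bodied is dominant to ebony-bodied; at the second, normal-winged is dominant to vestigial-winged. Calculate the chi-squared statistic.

0.087

A dihybrid F₂ with independent assortment and complete dominance at both loci gives a 9:3:3:1 phenotypic ratio.
Expected counts for N = 347 under a 9:3:3:1 ratio (total parts = 16):
  gray-bodied normal-winged: 347 × 9/16 = 195.1875
  gray-bodied vestigial-winged: 347 × 3/16 = 65.0625
  ebony-bodied normal-winged: 347 × 3/16 = 65.0625
  ebony-bodied vestigial-winged: 347 × 1/16 = 21.6875
χ² = Σ (O − E)² / E
  gray-bodied normal-winged: (194 − 195.1875)² / 195.1875 = 0.0072
  gray-bodied vestigial-winged: (65 − 65.0625)² / 65.0625 = 0.0001
  ebony-bodied normal-winged: (65 − 65.0625)² / 65.0625 = 0.0001
  ebony-bodied vestigial-winged: (23 − 21.6875)² / 21.6875 = 0.0794
χ² = 0.0072 + 0.0001 + 0.0001 + 0.0794 = 0.0868 ≈ 0.087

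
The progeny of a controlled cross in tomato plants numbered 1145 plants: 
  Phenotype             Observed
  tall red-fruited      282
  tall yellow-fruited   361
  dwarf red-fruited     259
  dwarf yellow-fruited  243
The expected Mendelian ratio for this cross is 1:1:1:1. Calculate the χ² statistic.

Under the 1:1:1:1 hypothesis (Σ ratio = 4, N = 1145):
  tall red-fruited: 1145 × 1/4 = 286.25
  tall yellow-fruited: 1145 × 1/4 = 286.25
  dwarf red-fruited: 1145 × 1/4 = 286.25
  dwarf yellow-fruited: 1145 × 1/4 = 286.25
χ² = Σ (O − E)² / E
  tall red-fruited: (282 − 286.25)² / 286.25 = 0.0631
  tall yellow-fruited: (361 − 286.25)² / 286.25 = 19.5199
  dwarf red-fruited: (259 − 286.25)² / 286.25 = 2.5941
  dwarf yellow-fruited: (243 − 286.25)² / 286.25 = 6.5347
χ² = 0.0631 + 19.5199 + 2.5941 + 6.5347 = 28.7118 ≈ 28.712

28.712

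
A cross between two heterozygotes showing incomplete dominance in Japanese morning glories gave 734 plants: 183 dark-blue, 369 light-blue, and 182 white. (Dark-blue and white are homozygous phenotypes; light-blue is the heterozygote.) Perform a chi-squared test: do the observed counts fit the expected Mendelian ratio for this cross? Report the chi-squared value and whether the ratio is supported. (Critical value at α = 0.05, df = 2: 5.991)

0.025; consistent

With incomplete dominance, a heterozygote × heterozygote cross gives a 1:2:1 phenotypic ratio.
Expected counts for N = 734 under a 1:2:1 ratio (total parts = 4):
  dark-blue: 734 × 1/4 = 183.5
  light-blue: 734 × 2/4 = 367
  white: 734 × 1/4 = 183.5
χ² = Σ (O − E)² / E
  dark-blue: (183 − 183.5)² / 183.5 = 0.0014
  light-blue: (369 − 367)² / 367 = 0.0109
  white: (182 − 183.5)² / 183.5 = 0.0123
χ² = 0.0014 + 0.0109 + 0.0123 = 0.0246 ≈ 0.025
Degrees of freedom = 3 − 1 = 2; critical value at α = 0.05 is 5.991.
Since 0.025 < 5.991, we fail to reject the null hypothesis — the data are consistent with the 1:2:1 ratio.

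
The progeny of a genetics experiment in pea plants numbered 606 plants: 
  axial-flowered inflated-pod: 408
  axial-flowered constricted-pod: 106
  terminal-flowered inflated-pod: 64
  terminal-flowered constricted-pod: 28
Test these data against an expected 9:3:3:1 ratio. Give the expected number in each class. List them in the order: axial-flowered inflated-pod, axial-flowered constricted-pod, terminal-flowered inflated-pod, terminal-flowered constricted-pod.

Total ratio parts = 16. Expected numbers out of 606:
  axial-flowered inflated-pod: 606 × 9/16 = 340.875
  axial-flowered constricted-pod: 606 × 3/16 = 113.625
  terminal-flowered inflated-pod: 606 × 3/16 = 113.625
  terminal-flowered constricted-pod: 606 × 1/16 = 37.875

340.875, 113.625, 113.625, 37.875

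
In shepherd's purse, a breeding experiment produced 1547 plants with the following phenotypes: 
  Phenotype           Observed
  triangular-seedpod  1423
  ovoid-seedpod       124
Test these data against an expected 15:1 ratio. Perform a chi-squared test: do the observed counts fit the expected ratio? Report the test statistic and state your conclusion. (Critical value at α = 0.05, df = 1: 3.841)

The 15:1 ratio has 16 parts, so with N = 1547 the expected counts are:
  triangular-seedpod: 1547 × 15/16 = 1450.3125
  ovoid-seedpod: 1547 × 1/16 = 96.6875
χ² = Σ (O − E)² / E
  triangular-seedpod: (1423 − 1450.3125)² / 1450.3125 = 0.5144
  ovoid-seedpod: (124 − 96.6875)² / 96.6875 = 7.7153
χ² = 0.5144 + 7.7153 = 8.2297 ≈ 8.230
Degrees of freedom = 2 − 1 = 1; critical value at α = 0.05 is 3.841.
Since 8.230 > 3.841, we reject the null hypothesis — the data do not fit the 15:1 ratio.

8.230; not consistent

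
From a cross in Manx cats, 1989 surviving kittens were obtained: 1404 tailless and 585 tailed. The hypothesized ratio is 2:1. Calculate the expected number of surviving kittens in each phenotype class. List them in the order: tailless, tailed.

Under the 2:1 hypothesis (Σ ratio = 3, N = 1989):
  tailless: 1989 × 2/3 = 1326
  tailed: 1989 × 1/3 = 663

1326, 663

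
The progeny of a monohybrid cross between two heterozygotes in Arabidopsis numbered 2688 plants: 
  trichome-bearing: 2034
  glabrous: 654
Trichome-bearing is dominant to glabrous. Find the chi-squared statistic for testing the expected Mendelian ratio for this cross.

For a monohybrid cross between heterozygotes with complete dominance, the expected phenotypic ratio is 3:1.
The 3:1 ratio has 4 parts, so with N = 2688 the expected counts are:
  trichome-bearing: 2688 × 3/4 = 2016
  glabrous: 2688 × 1/4 = 672
χ² = Σ (O − E)² / E
  trichome-bearing: (2034 − 2016)² / 2016 = 0.1607
  glabrous: (654 − 672)² / 672 = 0.4821
χ² = 0.1607 + 0.4821 = 0.6428 ≈ 0.643

0.643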